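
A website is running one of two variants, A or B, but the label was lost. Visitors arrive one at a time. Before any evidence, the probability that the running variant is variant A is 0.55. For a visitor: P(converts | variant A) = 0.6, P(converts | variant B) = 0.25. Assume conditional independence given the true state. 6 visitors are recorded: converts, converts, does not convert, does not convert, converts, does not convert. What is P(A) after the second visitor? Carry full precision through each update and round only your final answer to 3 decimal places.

0.876

After 'converts': P(A) = 0.6·0.5500 / (0.6·0.5500 + 0.25·0.4500) ≈ 0.7458
After 'converts': P(A) = 0.6·0.7458 / (0.6·0.7458 + 0.25·0.2542) ≈ 0.8756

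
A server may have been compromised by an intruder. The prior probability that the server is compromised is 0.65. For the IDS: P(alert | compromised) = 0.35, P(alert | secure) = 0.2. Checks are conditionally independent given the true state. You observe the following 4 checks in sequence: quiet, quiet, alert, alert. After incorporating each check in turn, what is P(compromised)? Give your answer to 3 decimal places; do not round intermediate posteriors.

0.790

After 'quiet': P(compromised) = 0.65·0.6500 / (0.65·0.6500 + 0.8·0.3500) ≈ 0.6014
After 'quiet': P(compromised) = 0.65·0.6014 / (0.65·0.6014 + 0.8·0.3986) ≈ 0.5508
After 'alert': P(compromised) = 0.35·0.5508 / (0.35·0.5508 + 0.2·0.4492) ≈ 0.6821
After 'alert': P(compromised) = 0.35·0.6821 / (0.35·0.6821 + 0.2·0.3179) ≈ 0.7897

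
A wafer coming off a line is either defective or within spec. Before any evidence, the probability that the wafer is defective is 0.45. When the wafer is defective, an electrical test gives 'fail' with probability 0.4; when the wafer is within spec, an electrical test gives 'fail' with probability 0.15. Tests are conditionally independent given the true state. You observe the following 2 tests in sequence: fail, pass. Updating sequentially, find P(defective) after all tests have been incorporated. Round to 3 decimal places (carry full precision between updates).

After 'fail': P(defective) = 0.4·0.4500 / (0.4·0.4500 + 0.15·0.5500) ≈ 0.6857
After 'pass': P(defective) = 0.6·0.6857 / (0.6·0.6857 + 0.85·0.3143) ≈ 0.6063

0.606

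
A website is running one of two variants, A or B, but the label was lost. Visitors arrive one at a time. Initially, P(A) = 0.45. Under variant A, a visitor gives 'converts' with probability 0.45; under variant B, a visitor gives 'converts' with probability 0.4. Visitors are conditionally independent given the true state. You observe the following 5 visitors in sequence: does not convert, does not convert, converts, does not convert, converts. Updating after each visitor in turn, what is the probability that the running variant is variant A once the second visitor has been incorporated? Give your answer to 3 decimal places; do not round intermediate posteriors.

0.407

After 'does not convert': P(A) = 0.55·0.4500 / (0.55·0.4500 + 0.6·0.5500) ≈ 0.4286
After 'does not convert': P(A) = 0.55·0.4286 / (0.55·0.4286 + 0.6·0.5714) ≈ 0.4074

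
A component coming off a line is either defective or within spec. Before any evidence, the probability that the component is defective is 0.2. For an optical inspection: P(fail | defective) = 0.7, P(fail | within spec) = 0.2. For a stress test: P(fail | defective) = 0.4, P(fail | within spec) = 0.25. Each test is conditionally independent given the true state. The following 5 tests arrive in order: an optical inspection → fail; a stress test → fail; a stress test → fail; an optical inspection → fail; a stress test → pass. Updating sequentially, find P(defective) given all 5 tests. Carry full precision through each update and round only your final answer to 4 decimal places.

After an optical inspection='fail': P(defective) = 0.7·0.2000 / (0.7·0.2000 + 0.2·0.8000) ≈ 0.4667
After a stress test='fail': P(defective) = 0.4·0.4667 / (0.4·0.4667 + 0.25·0.5333) ≈ 0.5833
After a stress test='fail': P(defective) = 0.4·0.5833 / (0.4·0.5833 + 0.25·0.4167) ≈ 0.6914
After an optical inspection='fail': P(defective) = 0.7·0.6914 / (0.7·0.6914 + 0.2·0.3086) ≈ 0.8869
After a stress test='pass': P(defective) = 0.6·0.8869 / (0.6·0.8869 + 0.75·0.1131) ≈ 0.8625

0.8625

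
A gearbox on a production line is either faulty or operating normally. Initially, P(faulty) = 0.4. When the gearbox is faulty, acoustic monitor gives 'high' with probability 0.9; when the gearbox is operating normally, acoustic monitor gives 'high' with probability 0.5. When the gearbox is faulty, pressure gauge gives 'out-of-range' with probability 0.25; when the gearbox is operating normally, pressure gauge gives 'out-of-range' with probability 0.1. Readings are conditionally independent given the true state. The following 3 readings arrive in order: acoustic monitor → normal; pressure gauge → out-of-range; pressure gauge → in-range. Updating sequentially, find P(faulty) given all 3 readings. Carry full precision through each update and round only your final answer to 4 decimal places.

0.2174

After acoustic monitor='normal': P(faulty) = 0.1·0.4000 / (0.1·0.4000 + 0.5·0.6000) ≈ 0.1176
After pressure gauge='out-of-range': P(faulty) = 0.25·0.1176 / (0.25·0.1176 + 0.1·0.8824) ≈ 0.2500
After pressure gauge='in-range': P(faulty) = 0.75·0.2500 / (0.75·0.2500 + 0.9·0.7500) ≈ 0.2174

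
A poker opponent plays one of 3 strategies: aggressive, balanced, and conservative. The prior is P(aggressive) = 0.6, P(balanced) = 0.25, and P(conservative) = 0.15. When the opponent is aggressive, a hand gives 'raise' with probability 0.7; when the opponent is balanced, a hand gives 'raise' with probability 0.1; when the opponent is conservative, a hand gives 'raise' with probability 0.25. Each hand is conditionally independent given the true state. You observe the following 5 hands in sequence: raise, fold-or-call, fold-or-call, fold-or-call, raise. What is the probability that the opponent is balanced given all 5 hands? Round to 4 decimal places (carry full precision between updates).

After 'raise': normaliser = 0.7·0.6000 + 0.1·0.2500 + 0.25·0.1500; P(aggressive) ≈ 0.8705, P(balanced) ≈ 0.0518, P(conservative) ≈ 0.0777
After 'fold-or-call': normaliser = 0.3·0.8705 + 0.9·0.0518 + 0.75·0.0777; P(aggressive) ≈ 0.7134, P(balanced) ≈ 0.1274, P(conservative) ≈ 0.1592
After 'fold-or-call': normaliser = 0.3·0.7134 + 0.9·0.1274 + 0.75·0.1592; P(aggressive) ≈ 0.4776, P(balanced) ≈ 0.2559, P(conservative) ≈ 0.2665
After 'fold-or-call': normaliser = 0.3·0.4776 + 0.9·0.2559 + 0.75·0.2665; P(aggressive) ≈ 0.2499, P(balanced) ≈ 0.4016, P(conservative) ≈ 0.3486
After 'raise': normaliser = 0.7·0.2499 + 0.1·0.4016 + 0.25·0.3486; P(aggressive) ≈ 0.5788, P(balanced) ≈ 0.1329, P(conservative) ≈ 0.2884

0.1329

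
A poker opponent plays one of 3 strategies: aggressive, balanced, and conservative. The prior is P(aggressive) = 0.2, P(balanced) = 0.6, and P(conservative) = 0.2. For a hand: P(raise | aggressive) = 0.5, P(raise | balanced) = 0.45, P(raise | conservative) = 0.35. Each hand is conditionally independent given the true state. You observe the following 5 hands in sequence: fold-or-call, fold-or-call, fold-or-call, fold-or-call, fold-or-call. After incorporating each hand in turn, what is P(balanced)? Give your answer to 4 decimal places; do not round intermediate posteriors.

After 'fold-or-call': normaliser = 0.5·0.2000 + 0.55·0.6000 + 0.65·0.2000; P(aggressive) ≈ 0.1786, P(balanced) ≈ 0.5893, P(conservative) ≈ 0.2321
After 'fold-or-call': normaliser = 0.5·0.1786 + 0.55·0.5893 + 0.65·0.2321; P(aggressive) ≈ 0.1582, P(balanced) ≈ 0.5744, P(conservative) ≈ 0.2674
After 'fold-or-call': normaliser = 0.5·0.1582 + 0.55·0.5744 + 0.65·0.2674; P(aggressive) ≈ 0.1391, P(balanced) ≈ 0.5554, P(conservative) ≈ 0.3056
After 'fold-or-call': normaliser = 0.5·0.1391 + 0.55·0.5554 + 0.65·0.3056; P(aggressive) ≈ 0.1212, P(balanced) ≈ 0.5325, P(conservative) ≈ 0.3463
After 'fold-or-call': normaliser = 0.5·0.1212 + 0.55·0.5325 + 0.65·0.3463; P(aggressive) ≈ 0.1048, P(balanced) ≈ 0.5062, P(conservative) ≈ 0.3890

0.5062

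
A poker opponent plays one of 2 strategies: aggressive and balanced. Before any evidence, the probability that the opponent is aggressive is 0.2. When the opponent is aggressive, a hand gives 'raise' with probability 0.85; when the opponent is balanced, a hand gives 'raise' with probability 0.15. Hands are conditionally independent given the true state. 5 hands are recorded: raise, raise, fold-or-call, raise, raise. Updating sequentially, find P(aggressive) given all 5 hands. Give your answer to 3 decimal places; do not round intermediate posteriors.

0.978

Apply Bayes' rule sequentially, carrying P(aggressive) forward.
After 'raise': P(aggressive) = 0.85·0.2000 / (0.85·0.2000 + 0.15·0.8000) ≈ 0.5862
After 'raise': P(aggressive) = 0.85·0.5862 / (0.85·0.5862 + 0.15·0.4138) ≈ 0.8892
After 'fold-or-call': P(aggressive) = 0.15·0.8892 / (0.15·0.8892 + 0.85·0.1108) ≈ 0.5862
After 'raise': P(aggressive) = 0.85·0.5862 / (0.85·0.5862 + 0.15·0.4138) ≈ 0.8892
After 'raise': P(aggressive) = 0.85·0.8892 / (0.85·0.8892 + 0.15·0.1108) ≈ 0.9785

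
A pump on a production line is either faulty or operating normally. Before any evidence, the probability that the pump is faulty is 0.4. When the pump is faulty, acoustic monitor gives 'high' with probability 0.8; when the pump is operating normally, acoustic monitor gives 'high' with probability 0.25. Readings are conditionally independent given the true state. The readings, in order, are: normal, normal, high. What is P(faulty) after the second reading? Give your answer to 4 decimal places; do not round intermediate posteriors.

After 'normal': P(faulty) = 0.2·0.4000 / (0.2·0.4000 + 0.75·0.6000) ≈ 0.1509
After 'normal': P(faulty) = 0.2·0.1509 / (0.2·0.1509 + 0.75·0.8491) ≈ 0.0453

0.0453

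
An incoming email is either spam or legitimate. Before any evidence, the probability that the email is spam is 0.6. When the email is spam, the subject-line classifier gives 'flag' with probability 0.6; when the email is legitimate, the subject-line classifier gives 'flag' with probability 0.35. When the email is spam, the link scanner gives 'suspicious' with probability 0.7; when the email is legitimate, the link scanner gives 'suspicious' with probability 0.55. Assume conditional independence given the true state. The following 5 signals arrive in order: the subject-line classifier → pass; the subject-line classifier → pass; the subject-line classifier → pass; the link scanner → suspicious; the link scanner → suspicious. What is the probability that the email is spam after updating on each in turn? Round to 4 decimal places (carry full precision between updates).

0.3615

Each posterior becomes the prior for the next update.
After the subject-line classifier='pass': P(spam) = 0.4·0.6000 / (0.4·0.6000 + 0.65·0.4000) ≈ 0.4800
After the subject-line classifier='pass': P(spam) = 0.4·0.4800 / (0.4·0.4800 + 0.65·0.5200) ≈ 0.3623
After the subject-line classifier='pass': P(spam) = 0.4·0.3623 / (0.4·0.3623 + 0.65·0.6377) ≈ 0.2590
After the link scanner='suspicious': P(spam) = 0.7·0.2590 / (0.7·0.2590 + 0.55·0.7410) ≈ 0.3079
After the link scanner='suspicious': P(spam) = 0.7·0.3079 / (0.7·0.3079 + 0.55·0.6921) ≈ 0.3615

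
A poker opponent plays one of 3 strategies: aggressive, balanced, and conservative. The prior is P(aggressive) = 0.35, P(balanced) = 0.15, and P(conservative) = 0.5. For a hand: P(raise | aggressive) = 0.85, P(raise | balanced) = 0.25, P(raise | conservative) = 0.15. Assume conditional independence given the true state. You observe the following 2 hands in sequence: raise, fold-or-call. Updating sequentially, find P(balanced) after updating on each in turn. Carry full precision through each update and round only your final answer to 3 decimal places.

0.206

After 'raise': normaliser = 0.85·0.3500 + 0.25·0.1500 + 0.15·0.5000; P(aggressive) ≈ 0.7256, P(balanced) ≈ 0.0915, P(conservative) ≈ 0.1829
After 'fold-or-call': normaliser = 0.15·0.7256 + 0.75·0.0915 + 0.85·0.1829; P(aggressive) ≈ 0.3269, P(balanced) ≈ 0.2060, P(conservative) ≈ 0.4670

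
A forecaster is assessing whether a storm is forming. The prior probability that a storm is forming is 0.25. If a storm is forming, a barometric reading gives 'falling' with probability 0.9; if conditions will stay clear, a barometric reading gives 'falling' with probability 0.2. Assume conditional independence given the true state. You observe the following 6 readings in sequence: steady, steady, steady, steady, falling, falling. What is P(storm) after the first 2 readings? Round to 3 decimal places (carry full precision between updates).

0.005

After 'steady': P(storm) = 0.1·0.2500 / (0.1·0.2500 + 0.8·0.7500) ≈ 0.0400
After 'steady': P(storm) = 0.1·0.0400 / (0.1·0.0400 + 0.8·0.9600) ≈ 0.0052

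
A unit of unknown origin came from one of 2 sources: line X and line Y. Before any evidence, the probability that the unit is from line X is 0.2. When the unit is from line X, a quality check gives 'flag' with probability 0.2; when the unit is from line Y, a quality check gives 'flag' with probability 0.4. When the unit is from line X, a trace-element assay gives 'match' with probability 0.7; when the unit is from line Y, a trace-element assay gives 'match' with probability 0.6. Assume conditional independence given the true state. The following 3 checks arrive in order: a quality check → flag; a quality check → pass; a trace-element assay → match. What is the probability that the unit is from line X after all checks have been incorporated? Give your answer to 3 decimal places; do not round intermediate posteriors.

After a quality check='flag': P(line X) = 0.2·0.2000 / (0.2·0.2000 + 0.4·0.8000) ≈ 0.1111
After a quality check='pass': P(line X) = 0.8·0.1111 / (0.8·0.1111 + 0.6·0.8889) ≈ 0.1429
After a trace-element assay='match': P(line X) = 0.7·0.1429 / (0.7·0.1429 + 0.6·0.8571) ≈ 0.1628

0.163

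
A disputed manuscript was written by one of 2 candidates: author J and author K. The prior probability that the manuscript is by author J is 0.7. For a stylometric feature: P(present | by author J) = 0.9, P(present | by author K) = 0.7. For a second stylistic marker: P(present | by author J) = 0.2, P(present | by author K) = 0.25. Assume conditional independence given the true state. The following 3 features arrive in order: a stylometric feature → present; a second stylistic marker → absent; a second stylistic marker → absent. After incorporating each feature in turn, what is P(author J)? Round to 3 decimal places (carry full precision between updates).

Each posterior becomes the prior for the next update.
After a stylometric feature='present': P(author J) = 0.9·0.7000 / (0.9·0.7000 + 0.7·0.3000) ≈ 0.7500
After a second stylistic marker='absent': P(author J) = 0.8·0.7500 / (0.8·0.7500 + 0.75·0.2500) ≈ 0.7619
After a second stylistic marker='absent': P(author J) = 0.8·0.7619 / (0.8·0.7619 + 0.75·0.2381) ≈ 0.7734

0.773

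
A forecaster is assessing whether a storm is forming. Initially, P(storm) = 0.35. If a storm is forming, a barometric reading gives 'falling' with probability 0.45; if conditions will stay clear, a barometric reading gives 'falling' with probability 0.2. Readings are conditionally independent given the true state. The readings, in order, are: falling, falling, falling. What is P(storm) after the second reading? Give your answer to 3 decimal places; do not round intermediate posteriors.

0.732

Each posterior becomes the prior for the next update.
After 'falling': P(storm) = 0.45·0.3500 / (0.45·0.3500 + 0.2·0.6500) ≈ 0.5478
After 'falling': P(storm) = 0.45·0.5478 / (0.45·0.5478 + 0.2·0.4522) ≈ 0.7316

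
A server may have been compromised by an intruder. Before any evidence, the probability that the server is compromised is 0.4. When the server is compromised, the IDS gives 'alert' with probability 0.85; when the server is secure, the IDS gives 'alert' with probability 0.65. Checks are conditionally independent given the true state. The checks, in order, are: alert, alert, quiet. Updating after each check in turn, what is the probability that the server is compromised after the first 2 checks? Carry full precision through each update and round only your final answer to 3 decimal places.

After 'alert': P(compromised) = 0.85·0.4000 / (0.85·0.4000 + 0.65·0.6000) ≈ 0.4658
After 'alert': P(compromised) = 0.85·0.4658 / (0.85·0.4658 + 0.65·0.5342) ≈ 0.5327

0.533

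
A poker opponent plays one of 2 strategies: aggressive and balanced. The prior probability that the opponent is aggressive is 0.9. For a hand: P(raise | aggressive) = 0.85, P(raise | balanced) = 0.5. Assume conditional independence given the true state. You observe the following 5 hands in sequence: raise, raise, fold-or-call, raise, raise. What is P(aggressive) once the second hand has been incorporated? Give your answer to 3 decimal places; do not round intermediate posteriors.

Apply Bayes' rule sequentially, carrying P(aggressive) forward.
After 'raise': P(aggressive) = 0.85·0.9000 / (0.85·0.9000 + 0.5·0.1000) ≈ 0.9387
After 'raise': P(aggressive) = 0.85·0.9387 / (0.85·0.9387 + 0.5·0.0613) ≈ 0.9630

0.963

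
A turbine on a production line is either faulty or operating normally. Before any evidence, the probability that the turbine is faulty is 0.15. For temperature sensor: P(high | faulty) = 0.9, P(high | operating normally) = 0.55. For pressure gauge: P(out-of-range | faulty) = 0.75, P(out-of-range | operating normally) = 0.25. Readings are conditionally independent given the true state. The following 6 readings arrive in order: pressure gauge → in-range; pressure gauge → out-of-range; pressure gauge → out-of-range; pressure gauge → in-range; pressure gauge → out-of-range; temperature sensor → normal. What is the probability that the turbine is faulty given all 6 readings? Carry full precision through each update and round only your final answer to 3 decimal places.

0.105

After pressure gauge='in-range': P(faulty) = 0.25·0.1500 / (0.25·0.1500 + 0.75·0.8500) ≈ 0.0556
After pressure gauge='out-of-range': P(faulty) = 0.75·0.0556 / (0.75·0.0556 + 0.25·0.9444) ≈ 0.1500
After pressure gauge='out-of-range': P(faulty) = 0.75·0.1500 / (0.75·0.1500 + 0.25·0.8500) ≈ 0.3462
After pressure gauge='in-range': P(faulty) = 0.25·0.3462 / (0.25·0.3462 + 0.75·0.6538) ≈ 0.1500
After pressure gauge='out-of-range': P(faulty) = 0.75·0.1500 / (0.75·0.1500 + 0.25·0.8500) ≈ 0.3462
After temperature sensor='normal': P(faulty) = 0.1·0.3462 / (0.1·0.3462 + 0.45·0.6538) ≈ 0.1053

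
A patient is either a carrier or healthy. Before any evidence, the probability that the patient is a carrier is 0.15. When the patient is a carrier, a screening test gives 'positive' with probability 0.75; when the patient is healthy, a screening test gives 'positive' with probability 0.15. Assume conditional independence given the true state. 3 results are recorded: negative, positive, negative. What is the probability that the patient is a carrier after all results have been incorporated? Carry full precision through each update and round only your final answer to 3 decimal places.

0.071

Apply Bayes' rule sequentially, carrying P(carrier) forward.
After 'negative': P(carrier) = 0.25·0.1500 / (0.25·0.1500 + 0.85·0.8500) ≈ 0.0493
After 'positive': P(carrier) = 0.75·0.0493 / (0.75·0.0493 + 0.15·0.9507) ≈ 0.2060
After 'negative': P(carrier) = 0.25·0.2060 / (0.25·0.2060 + 0.85·0.7940) ≈ 0.0709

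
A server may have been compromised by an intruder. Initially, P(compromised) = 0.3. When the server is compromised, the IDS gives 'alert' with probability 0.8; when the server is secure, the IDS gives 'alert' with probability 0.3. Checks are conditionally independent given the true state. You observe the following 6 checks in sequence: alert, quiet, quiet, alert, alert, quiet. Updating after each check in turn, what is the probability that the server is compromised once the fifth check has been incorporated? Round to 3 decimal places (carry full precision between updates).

After 'alert': P(compromised) = 0.8·0.3000 / (0.8·0.3000 + 0.3·0.7000) ≈ 0.5333
After 'quiet': P(compromised) = 0.2·0.5333 / (0.2·0.5333 + 0.7·0.4667) ≈ 0.2462
After 'quiet': P(compromised) = 0.2·0.2462 / (0.2·0.2462 + 0.7·0.7538) ≈ 0.0853
After 'alert': P(compromised) = 0.8·0.0853 / (0.8·0.0853 + 0.3·0.9147) ≈ 0.1992
After 'alert': P(compromised) = 0.8·0.1992 / (0.8·0.1992 + 0.3·0.8008) ≈ 0.3988

0.399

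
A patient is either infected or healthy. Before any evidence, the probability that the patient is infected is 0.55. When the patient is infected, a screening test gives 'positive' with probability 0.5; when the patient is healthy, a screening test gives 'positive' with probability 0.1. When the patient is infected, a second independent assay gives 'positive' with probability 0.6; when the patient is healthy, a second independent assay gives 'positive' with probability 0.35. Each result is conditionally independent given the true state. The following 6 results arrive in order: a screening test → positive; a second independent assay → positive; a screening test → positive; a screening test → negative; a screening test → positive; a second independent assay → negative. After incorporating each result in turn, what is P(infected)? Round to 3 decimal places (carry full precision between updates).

After a screening test='positive': P(infected) = 0.5·0.5500 / (0.5·0.5500 + 0.1·0.4500) ≈ 0.8594
After a second independent assay='positive': P(infected) = 0.6·0.8594 / (0.6·0.8594 + 0.35·0.1406) ≈ 0.9129
After a screening test='positive': P(infected) = 0.5·0.9129 / (0.5·0.9129 + 0.1·0.0871) ≈ 0.9813
After a screening test='negative': P(infected) = 0.5·0.9813 / (0.5·0.9813 + 0.9·0.0187) ≈ 0.9668
After a screening test='positive': P(infected) = 0.5·0.9668 / (0.5·0.9668 + 0.1·0.0332) ≈ 0.9932
After a second independent assay='negative': P(infected) = 0.4·0.9932 / (0.4·0.9932 + 0.65·0.0068) ≈ 0.9890

0.989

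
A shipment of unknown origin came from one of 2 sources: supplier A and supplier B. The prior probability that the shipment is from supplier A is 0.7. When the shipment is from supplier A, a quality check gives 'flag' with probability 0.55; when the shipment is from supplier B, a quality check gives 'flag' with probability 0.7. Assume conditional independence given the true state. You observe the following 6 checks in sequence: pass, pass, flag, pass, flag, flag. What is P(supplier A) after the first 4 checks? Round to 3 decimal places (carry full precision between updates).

After 'pass': P(supplier A) = 0.45·0.7000 / (0.45·0.7000 + 0.3·0.3000) ≈ 0.7778
After 'pass': P(supplier A) = 0.45·0.7778 / (0.45·0.7778 + 0.3·0.2222) ≈ 0.8400
After 'flag': P(supplier A) = 0.55·0.8400 / (0.55·0.8400 + 0.7·0.1600) ≈ 0.8049
After 'pass': P(supplier A) = 0.45·0.8049 / (0.45·0.8049 + 0.3·0.1951) ≈ 0.8609

0.861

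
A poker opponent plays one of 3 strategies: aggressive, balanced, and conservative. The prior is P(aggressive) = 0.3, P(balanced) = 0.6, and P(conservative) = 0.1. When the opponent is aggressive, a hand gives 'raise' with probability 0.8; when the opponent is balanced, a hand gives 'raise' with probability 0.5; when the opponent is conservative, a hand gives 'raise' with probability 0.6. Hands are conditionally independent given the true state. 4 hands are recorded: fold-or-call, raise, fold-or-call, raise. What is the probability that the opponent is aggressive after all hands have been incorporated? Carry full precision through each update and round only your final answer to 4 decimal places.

0.1508

After 'fold-or-call': normaliser = 0.2·0.3000 + 0.5·0.6000 + 0.4·0.1000; P(aggressive) ≈ 0.1500, P(balanced) ≈ 0.7500, P(conservative) ≈ 0.1000
After 'raise': normaliser = 0.8·0.1500 + 0.5·0.7500 + 0.6·0.1000; P(aggressive) ≈ 0.2162, P(balanced) ≈ 0.6757, P(conservative) ≈ 0.1081
After 'fold-or-call': normaliser = 0.2·0.2162 + 0.5·0.6757 + 0.4·0.1081; P(aggressive) ≈ 0.1019, P(balanced) ≈ 0.7962, P(conservative) ≈ 0.1019
After 'raise': normaliser = 0.8·0.1019 + 0.5·0.7962 + 0.6·0.1019; P(aggressive) ≈ 0.1508, P(balanced) ≈ 0.7362, P(conservative) ≈ 0.1131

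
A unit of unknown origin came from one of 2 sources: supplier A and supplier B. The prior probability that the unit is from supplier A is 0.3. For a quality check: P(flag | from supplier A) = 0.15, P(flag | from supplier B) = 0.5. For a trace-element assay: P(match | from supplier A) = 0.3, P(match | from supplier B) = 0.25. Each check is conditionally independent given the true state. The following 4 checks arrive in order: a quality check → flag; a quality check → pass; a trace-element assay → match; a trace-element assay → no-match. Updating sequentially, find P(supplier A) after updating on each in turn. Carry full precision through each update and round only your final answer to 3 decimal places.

0.197

After a quality check='flag': P(supplier A) = 0.15·0.3000 / (0.15·0.3000 + 0.5·0.7000) ≈ 0.1139
After a quality check='pass': P(supplier A) = 0.85·0.1139 / (0.85·0.1139 + 0.5·0.8861) ≈ 0.1794
After a trace-element assay='match': P(supplier A) = 0.3·0.1794 / (0.3·0.1794 + 0.25·0.8206) ≈ 0.2078
After a trace-element assay='no-match': P(supplier A) = 0.7·0.2078 / (0.7·0.2078 + 0.75·0.7922) ≈ 0.1967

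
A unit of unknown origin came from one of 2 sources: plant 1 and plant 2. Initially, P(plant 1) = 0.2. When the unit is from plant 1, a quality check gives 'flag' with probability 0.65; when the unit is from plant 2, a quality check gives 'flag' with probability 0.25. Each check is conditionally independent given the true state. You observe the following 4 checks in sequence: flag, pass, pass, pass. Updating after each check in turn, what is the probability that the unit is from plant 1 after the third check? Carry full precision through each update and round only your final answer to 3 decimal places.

0.124

After 'flag': P(plant 1) = 0.65·0.2000 / (0.65·0.2000 + 0.25·0.8000) ≈ 0.3939
After 'pass': P(plant 1) = 0.35·0.3939 / (0.35·0.3939 + 0.75·0.6061) ≈ 0.2327
After 'pass': P(plant 1) = 0.35·0.2327 / (0.35·0.2327 + 0.75·0.7673) ≈ 0.1240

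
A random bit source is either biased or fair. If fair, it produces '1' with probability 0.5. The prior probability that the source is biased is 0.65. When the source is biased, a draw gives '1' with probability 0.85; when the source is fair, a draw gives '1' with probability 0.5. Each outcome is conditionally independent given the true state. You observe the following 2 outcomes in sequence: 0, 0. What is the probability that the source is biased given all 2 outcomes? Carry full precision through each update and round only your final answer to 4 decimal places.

0.1432

After '0': P(biased) = 0.15·0.6500 / (0.15·0.6500 + 0.5·0.3500) ≈ 0.3578
After '0': P(biased) = 0.15·0.3578 / (0.15·0.3578 + 0.5·0.6422) ≈ 0.1432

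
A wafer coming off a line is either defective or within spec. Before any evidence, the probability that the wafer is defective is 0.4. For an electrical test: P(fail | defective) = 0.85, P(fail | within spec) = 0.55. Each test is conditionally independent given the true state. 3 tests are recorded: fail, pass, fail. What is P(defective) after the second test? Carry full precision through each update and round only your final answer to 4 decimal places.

0.2556

After 'fail': P(defective) = 0.85·0.4000 / (0.85·0.4000 + 0.55·0.6000) ≈ 0.5075
After 'pass': P(defective) = 0.15·0.5075 / (0.15·0.5075 + 0.45·0.4925) ≈ 0.2556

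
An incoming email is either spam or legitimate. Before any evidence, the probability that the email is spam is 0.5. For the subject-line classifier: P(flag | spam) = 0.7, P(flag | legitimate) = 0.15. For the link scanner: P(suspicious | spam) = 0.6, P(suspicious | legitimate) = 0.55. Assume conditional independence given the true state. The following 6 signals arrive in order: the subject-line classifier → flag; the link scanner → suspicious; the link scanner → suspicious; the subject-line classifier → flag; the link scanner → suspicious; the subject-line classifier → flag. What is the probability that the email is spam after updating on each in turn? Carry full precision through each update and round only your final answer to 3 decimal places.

0.992

Apply Bayes' rule sequentially, carrying P(spam) forward.
After the subject-line classifier='flag': P(spam) = 0.7·0.5000 / (0.7·0.5000 + 0.15·0.5000) ≈ 0.8235
After the link scanner='suspicious': P(spam) = 0.6·0.8235 / (0.6·0.8235 + 0.55·0.1765) ≈ 0.8358
After the link scanner='suspicious': P(spam) = 0.6·0.8358 / (0.6·0.8358 + 0.55·0.1642) ≈ 0.8474
After the subject-line classifier='flag': P(spam) = 0.7·0.8474 / (0.7·0.8474 + 0.15·0.1526) ≈ 0.9628
After the link scanner='suspicious': P(spam) = 0.6·0.9628 / (0.6·0.9628 + 0.55·0.0372) ≈ 0.9658
After the subject-line classifier='flag': P(spam) = 0.7·0.9658 / (0.7·0.9658 + 0.15·0.0342) ≈ 0.9925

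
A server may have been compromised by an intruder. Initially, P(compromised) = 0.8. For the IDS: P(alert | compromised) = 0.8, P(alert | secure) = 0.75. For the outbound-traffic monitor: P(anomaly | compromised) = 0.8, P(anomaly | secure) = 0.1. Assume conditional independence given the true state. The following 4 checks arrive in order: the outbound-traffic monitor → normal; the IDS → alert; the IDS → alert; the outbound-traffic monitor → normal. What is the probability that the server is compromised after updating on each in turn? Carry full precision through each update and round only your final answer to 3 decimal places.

After the outbound-traffic monitor='normal': P(compromised) = 0.2·0.8000 / (0.2·0.8000 + 0.9·0.2000) ≈ 0.4706
After the IDS='alert': P(compromised) = 0.8·0.4706 / (0.8·0.4706 + 0.75·0.5294) ≈ 0.4867
After the IDS='alert': P(compromised) = 0.8·0.4867 / (0.8·0.4867 + 0.75·0.5133) ≈ 0.5028
After the outbound-traffic monitor='normal': P(compromised) = 0.2·0.5028 / (0.2·0.5028 + 0.9·0.4972) ≈ 0.1835

0.184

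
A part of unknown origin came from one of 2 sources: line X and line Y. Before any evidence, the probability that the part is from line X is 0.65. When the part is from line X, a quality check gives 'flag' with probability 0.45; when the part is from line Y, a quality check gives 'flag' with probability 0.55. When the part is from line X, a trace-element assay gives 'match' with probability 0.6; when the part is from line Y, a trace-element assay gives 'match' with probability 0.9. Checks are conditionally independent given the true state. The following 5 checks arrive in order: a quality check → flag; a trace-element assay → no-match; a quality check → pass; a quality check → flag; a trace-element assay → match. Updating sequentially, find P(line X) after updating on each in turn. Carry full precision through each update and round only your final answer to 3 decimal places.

0.802

After a quality check='flag': P(line X) = 0.45·0.6500 / (0.45·0.6500 + 0.55·0.3500) ≈ 0.6031
After a trace-element assay='no-match': P(line X) = 0.4·0.6031 / (0.4·0.6031 + 0.1·0.3969) ≈ 0.8587
After a quality check='pass': P(line X) = 0.55·0.8587 / (0.55·0.8587 + 0.45·0.1413) ≈ 0.8814
After a quality check='flag': P(line X) = 0.45·0.8814 / (0.45·0.8814 + 0.55·0.1186) ≈ 0.8587
After a trace-element assay='match': P(line X) = 0.6·0.8587 / (0.6·0.8587 + 0.9·0.1413) ≈ 0.8021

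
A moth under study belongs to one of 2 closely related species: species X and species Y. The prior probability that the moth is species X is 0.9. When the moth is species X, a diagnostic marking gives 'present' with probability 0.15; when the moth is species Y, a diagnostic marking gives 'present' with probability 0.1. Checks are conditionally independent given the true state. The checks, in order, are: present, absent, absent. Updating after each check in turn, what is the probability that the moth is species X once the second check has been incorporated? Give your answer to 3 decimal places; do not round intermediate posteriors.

0.927

After 'present': P(species X) = 0.15·0.9000 / (0.15·0.9000 + 0.1·0.1000) ≈ 0.9310
After 'absent': P(species X) = 0.85·0.9310 / (0.85·0.9310 + 0.9·0.0690) ≈ 0.9273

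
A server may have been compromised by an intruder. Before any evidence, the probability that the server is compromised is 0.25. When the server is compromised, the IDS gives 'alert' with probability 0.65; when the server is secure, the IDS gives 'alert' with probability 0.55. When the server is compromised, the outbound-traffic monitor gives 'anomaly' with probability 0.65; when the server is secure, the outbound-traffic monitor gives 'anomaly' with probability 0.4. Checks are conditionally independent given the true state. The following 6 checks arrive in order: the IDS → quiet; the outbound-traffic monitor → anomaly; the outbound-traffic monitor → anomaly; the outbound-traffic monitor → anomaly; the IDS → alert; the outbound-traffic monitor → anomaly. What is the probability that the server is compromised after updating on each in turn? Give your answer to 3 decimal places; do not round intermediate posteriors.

0.681

Apply Bayes' rule sequentially, carrying P(compromised) forward.
After the IDS='quiet': P(compromised) = 0.35·0.2500 / (0.35·0.2500 + 0.45·0.7500) ≈ 0.2059
After the outbound-traffic monitor='anomaly': P(compromised) = 0.65·0.2059 / (0.65·0.2059 + 0.4·0.7941) ≈ 0.2964
After the outbound-traffic monitor='anomaly': P(compromised) = 0.65·0.2964 / (0.65·0.2964 + 0.4·0.7036) ≈ 0.4064
After the outbound-traffic monitor='anomaly': P(compromised) = 0.65·0.4064 / (0.65·0.4064 + 0.4·0.5936) ≈ 0.5266
After the IDS='alert': P(compromised) = 0.65·0.5266 / (0.65·0.5266 + 0.55·0.4734) ≈ 0.5680
After the outbound-traffic monitor='anomaly': P(compromised) = 0.65·0.5680 / (0.65·0.5680 + 0.4·0.4320) ≈ 0.6812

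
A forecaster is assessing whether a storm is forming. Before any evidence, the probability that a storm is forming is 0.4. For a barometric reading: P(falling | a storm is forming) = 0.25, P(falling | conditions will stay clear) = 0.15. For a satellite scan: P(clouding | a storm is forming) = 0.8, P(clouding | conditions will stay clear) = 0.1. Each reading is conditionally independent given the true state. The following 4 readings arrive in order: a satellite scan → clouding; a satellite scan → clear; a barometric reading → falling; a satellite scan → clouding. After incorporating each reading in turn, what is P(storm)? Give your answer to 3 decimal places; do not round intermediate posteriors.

Apply Bayes' rule sequentially, carrying P(storm) forward.
After a satellite scan='clouding': P(storm) = 0.8·0.4000 / (0.8·0.4000 + 0.1·0.6000) ≈ 0.8421
After a satellite scan='clear': P(storm) = 0.2·0.8421 / (0.2·0.8421 + 0.9·0.1579) ≈ 0.5424
After a barometric reading='falling': P(storm) = 0.25·0.5424 / (0.25·0.5424 + 0.15·0.4576) ≈ 0.6639
After a satellite scan='clouding': P(storm) = 0.8·0.6639 / (0.8·0.6639 + 0.1·0.3361) ≈ 0.9405

0.940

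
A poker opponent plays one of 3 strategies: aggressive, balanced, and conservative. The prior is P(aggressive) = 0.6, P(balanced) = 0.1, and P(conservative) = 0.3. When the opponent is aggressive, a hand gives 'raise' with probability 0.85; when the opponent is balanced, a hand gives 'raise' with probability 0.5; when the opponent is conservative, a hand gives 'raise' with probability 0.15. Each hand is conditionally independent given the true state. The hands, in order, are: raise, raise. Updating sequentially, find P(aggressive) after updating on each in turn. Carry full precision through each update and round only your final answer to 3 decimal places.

0.932

After 'raise': normaliser = 0.85·0.6000 + 0.5·0.1000 + 0.15·0.3000; P(aggressive) ≈ 0.8430, P(balanced) ≈ 0.0826, P(conservative) ≈ 0.0744
After 'raise': normaliser = 0.85·0.8430 + 0.5·0.0826 + 0.15·0.0744; P(aggressive) ≈ 0.9318, P(balanced) ≈ 0.0537, P(conservative) ≈ 0.0145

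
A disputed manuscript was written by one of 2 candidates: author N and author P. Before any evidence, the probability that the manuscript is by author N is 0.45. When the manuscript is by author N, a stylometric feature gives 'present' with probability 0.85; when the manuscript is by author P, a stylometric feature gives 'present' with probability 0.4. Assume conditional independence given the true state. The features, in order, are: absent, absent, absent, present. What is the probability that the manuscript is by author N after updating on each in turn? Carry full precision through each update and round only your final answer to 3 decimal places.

After 'absent': P(author N) = 0.15·0.4500 / (0.15·0.4500 + 0.6·0.5500) ≈ 0.1698
After 'absent': P(author N) = 0.15·0.1698 / (0.15·0.1698 + 0.6·0.8302) ≈ 0.0486
After 'absent': P(author N) = 0.15·0.0486 / (0.15·0.0486 + 0.6·0.9514) ≈ 0.0126
After 'present': P(author N) = 0.85·0.0126 / (0.85·0.0126 + 0.4·0.9874) ≈ 0.0264

0.026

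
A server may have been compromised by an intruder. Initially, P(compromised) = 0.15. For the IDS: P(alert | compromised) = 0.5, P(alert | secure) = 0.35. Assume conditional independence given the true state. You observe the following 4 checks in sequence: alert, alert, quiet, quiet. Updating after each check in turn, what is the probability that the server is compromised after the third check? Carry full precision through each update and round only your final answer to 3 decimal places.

0.217

After 'alert': P(compromised) = 0.5·0.1500 / (0.5·0.1500 + 0.35·0.8500) ≈ 0.2013
After 'alert': P(compromised) = 0.5·0.2013 / (0.5·0.2013 + 0.35·0.7987) ≈ 0.2648
After 'quiet': P(compromised) = 0.5·0.2648 / (0.5·0.2648 + 0.65·0.7352) ≈ 0.2169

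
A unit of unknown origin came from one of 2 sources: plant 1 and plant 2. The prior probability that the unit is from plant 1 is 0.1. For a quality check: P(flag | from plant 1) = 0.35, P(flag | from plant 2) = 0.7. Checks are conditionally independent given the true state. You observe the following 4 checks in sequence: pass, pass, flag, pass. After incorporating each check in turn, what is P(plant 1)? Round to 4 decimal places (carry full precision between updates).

0.3611

Each posterior becomes the prior for the next update.
After 'pass': P(plant 1) = 0.65·0.1000 / (0.65·0.1000 + 0.3·0.9000) ≈ 0.1940
After 'pass': P(plant 1) = 0.65·0.1940 / (0.65·0.1940 + 0.3·0.8060) ≈ 0.3428
After 'flag': P(plant 1) = 0.35·0.3428 / (0.35·0.3428 + 0.7·0.6572) ≈ 0.2069
After 'pass': P(plant 1) = 0.65·0.2069 / (0.65·0.2069 + 0.3·0.7931) ≈ 0.3611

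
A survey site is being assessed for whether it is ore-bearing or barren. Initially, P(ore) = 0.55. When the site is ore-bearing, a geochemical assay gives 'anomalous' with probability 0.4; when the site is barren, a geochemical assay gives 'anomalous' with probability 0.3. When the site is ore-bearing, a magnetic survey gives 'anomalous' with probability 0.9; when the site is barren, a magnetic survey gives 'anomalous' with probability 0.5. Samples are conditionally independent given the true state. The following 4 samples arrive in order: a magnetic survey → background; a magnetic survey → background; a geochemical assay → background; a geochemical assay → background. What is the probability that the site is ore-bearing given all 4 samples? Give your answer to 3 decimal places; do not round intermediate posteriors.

0.035

Each posterior becomes the prior for the next update.
After a magnetic survey='background': P(ore) = 0.1·0.5500 / (0.1·0.5500 + 0.5·0.4500) ≈ 0.1964
After a magnetic survey='background': P(ore) = 0.1·0.1964 / (0.1·0.1964 + 0.5·0.8036) ≈ 0.0466
After a geochemical assay='background': P(ore) = 0.6·0.0466 / (0.6·0.0466 + 0.7·0.9534) ≈ 0.0402
After a geochemical assay='background': P(ore) = 0.6·0.0402 / (0.6·0.0402 + 0.7·0.9598) ≈ 0.0347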